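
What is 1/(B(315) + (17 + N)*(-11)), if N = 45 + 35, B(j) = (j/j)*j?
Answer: -1/752 ≈ -0.0013298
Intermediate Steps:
B(j) = j (B(j) = 1*j = j)
N = 80
1/(B(315) + (17 + N)*(-11)) = 1/(315 + (17 + 80)*(-11)) = 1/(315 + 97*(-11)) = 1/(315 - 1067) = 1/(-752) = -1/752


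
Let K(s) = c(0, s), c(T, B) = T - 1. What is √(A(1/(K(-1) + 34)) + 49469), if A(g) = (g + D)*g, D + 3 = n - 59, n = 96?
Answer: 4*√3367054/33 ≈ 222.42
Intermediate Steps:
c(T, B) = -1 + T
K(s) = -1 (K(s) = -1 + 0 = -1)
D = 34 (D = -3 + (96 - 59) = -3 + 37 = 34)
A(g) = g*(34 + g) (A(g) = (g + 34)*g = (34 + g)*g = g*(34 + g))
√(A(1/(K(-1) + 34)) + 49469) = √((34 + 1/(-1 + 34))/(-1 + 34) + 49469) = √((34 + 1/33)/33 + 49469) = √((1/33)*(1123/33) + 49469) = √(1123/1089 + 49469) = √(53872864/1089) = 4*√3367054/33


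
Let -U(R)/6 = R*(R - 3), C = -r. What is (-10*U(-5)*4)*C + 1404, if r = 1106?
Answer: -10616196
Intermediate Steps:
C = -1106 (C = -1*1106 = -1106)
U(R) = -6*R*(-3 + R) (U(R) = -6*R*(R - 3) = -6*R*(-3 + R))
(-10*U(-5)*4)*C + 1404 = (-60*(-5)*(3 - 1*(-5))*4)*(-1106) + 1404 = (-60*(-5)*(3 + 5)*4)*(-1106) + 1404 = (-60*(-5)*8*4)*(-1106) + 1404 = (-10*(-240)*4)*(-1106) + 1404 = (2400*4)*(-1106) + 1404 = 9600*(-1106) + 1404 = -10617600 + 1404 = -10616196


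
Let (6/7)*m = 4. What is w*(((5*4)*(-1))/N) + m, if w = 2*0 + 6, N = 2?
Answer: -166/3 ≈ -55.333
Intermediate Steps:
m = 14/3 (m = (7/6)*4 = 14/3 ≈ 4.6667)
w = 6 (w = 0 + 6 = 6)
w*(((5*4)*(-1))/N) + m = 6*(((5*4)*(-1))/2) + 14/3 = 6*((20*(-1))*(1/2)) + 14/3 = 6*(-20*1/2) + 14/3 = 6*(-10) + 14/3 = -60 + 14/3 = -166/3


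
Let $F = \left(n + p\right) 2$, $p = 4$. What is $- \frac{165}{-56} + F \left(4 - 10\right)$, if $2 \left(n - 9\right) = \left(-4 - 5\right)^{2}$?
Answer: $- \frac{35787}{56} \approx -639.05$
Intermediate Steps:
$n = \frac{99}{2}$ ($n = 9 + \frac{\left(-4 - 5\right)^{2}}{2} = 9 + \frac{\left(-9\right)^{2}}{2} = 9 + \frac{1}{2} \cdot 81 = 9 + \frac{81}{2} = \frac{99}{2} \approx 49.5$)
$F = 107$ ($F = \left(\frac{99}{2} + 4\right) 2 = \frac{107}{2} \cdot 2 = 107$)
$- \frac{165}{-56} + F \left(4 - 10\right) = - \frac{165}{-56} + 107 \left(4 - 10\right) = \left(-165\right) \left(- \frac{1}{56}\right) + 107 \left(-6\right) = \frac{165}{56} - 642 = - \frac{35787}{56}$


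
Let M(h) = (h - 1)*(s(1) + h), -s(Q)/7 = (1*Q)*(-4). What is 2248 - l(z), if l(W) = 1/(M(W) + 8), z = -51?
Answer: 2706591/1204 ≈ 2248.0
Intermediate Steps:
s(Q) = 28*Q (s(Q) = -7*1*Q*(-4) = -7*Q*(-4) = -(-28)*Q = 28*Q)
M(h) = (-1 + h)*(28 + h) (M(h) = (h - 1)*(28*1 + h) = (-1 + h)*(28 + h))
l(W) = 1/(-20 + W² + 27*W) (l(W) = 1/((-28 + W² + 27*W) + 8) = 1/(-20 + W² + 27*W))
2248 - l(z) = 2248 - 1/(-20 + (-51)² + 27*(-51)) = 2248 - 1/(-20 + 2601 - 1377) = 2248 - 1/1204 = 2706591/1204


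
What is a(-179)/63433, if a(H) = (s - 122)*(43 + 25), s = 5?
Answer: -7956/63433 ≈ -0.12542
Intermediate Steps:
a(H) = -7956 (a(H) = (5 - 122)*(43 + 25) = -117*68 = -7956)
a(-179)/63433 = -7956/63433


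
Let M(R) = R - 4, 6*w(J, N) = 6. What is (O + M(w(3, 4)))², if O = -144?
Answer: 21609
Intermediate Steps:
w(J, N) = 1 (w(J, N) = (⅙)*6 = 1)
M(R) = -4 + R
(O + M(w(3, 4)))² = (-144 + (-4 + 1))² = (-144 - 3)² = (-147)² = 21609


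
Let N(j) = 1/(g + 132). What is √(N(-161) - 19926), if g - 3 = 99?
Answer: I*√121229758/78 ≈ 141.16*I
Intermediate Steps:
g = 102 (g = 3 + 99 = 102)
N(j) = 1/234 (N(j) = 1/(102 + 132) = 1/234)
√(N(-161) - 19926) = √(1/234 - 19926) = √(-4662683/234) = I*√121229758/78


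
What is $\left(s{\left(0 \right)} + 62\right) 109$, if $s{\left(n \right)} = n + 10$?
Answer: $7848$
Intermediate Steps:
$s{\left(n \right)} = 10 + n$
$\left(s{\left(0 \right)} + 62\right) 109 = \left(\left(10 + 0\right) + 62\right) 109 = \left(10 + 62\right) 109 = 72 \cdot 109 = 7848$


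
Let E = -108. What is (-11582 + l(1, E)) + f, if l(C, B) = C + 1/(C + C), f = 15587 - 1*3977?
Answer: 59/2 ≈ 29.500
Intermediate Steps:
f = 11610 (f = 15587 - 3977 = 11610)
l(C, B) = C + 1/(2*C)
(-11582 + l(1, E)) + f = (-11582 + (1 + (1/2)/1)) + 11610 = (-11582 + (1 + (1/2)*1)) + 11610 = (-11582 + (1 + 1/2)) + 11610 = (-11582 + 3/2) + 11610 = -23161/2 + 11610 = 59/2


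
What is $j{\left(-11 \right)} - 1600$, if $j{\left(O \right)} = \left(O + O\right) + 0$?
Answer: $-1622$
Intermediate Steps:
$j{\left(O \right)} = 2 O$ ($j{\left(O \right)} = 2 O + 0 = 2 O$)
$j{\left(-11 \right)} - 1600 = 2 \left(-11\right) - 1600 = -22 - 1600 = -1622$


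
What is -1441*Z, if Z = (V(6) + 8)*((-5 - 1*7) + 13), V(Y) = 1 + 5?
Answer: -20174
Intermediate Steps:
V(Y) = 6
Z = 14 (Z = (6 + 8)*((-5 - 1*7) + 13) = 14*((-5 - 7) + 13) = 14*(-12 + 13) = 14*1 = 14)
-1441*Z = -1441*14 = -20174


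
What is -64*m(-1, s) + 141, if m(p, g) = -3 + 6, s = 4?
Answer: -51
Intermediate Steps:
m(p, g) = 3
-64*m(-1, s) + 141 = -64*3 + 141 = -192 + 141 = -51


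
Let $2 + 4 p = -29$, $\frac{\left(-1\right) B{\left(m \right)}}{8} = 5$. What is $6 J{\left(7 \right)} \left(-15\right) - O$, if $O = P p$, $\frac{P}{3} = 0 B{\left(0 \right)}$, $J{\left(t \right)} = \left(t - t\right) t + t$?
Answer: $-630$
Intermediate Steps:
$B{\left(m \right)} = -40$ ($B{\left(m \right)} = \left(-8\right) 5 = -40$)
$p = - \frac{31}{4}$ ($p = - \frac{1}{2} + \frac{1}{4} \left(-29\right) = - \frac{1}{2} - \frac{29}{4} = - \frac{31}{4} \approx -7.75$)
$J{\left(t \right)} = t$ ($J{\left(t \right)} = 0 t + t = 0 + t = t$)
$P = 0$ ($P = 3 \cdot 0 \left(-40\right) = 3 \cdot 0 = 0$)
$O = 0$ ($O = 0 \left(- \frac{31}{4}\right) = 0$)
$6 J{\left(7 \right)} \left(-15\right) - O = 6 \cdot 7 \left(-15\right) - 0 = 42 \left(-15\right) + 0 = -630 + 0 = -630$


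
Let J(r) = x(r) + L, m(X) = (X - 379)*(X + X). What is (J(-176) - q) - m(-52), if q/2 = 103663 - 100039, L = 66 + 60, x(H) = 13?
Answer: -51933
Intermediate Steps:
L = 126
m(X) = 2*X*(-379 + X) (m(X) = (-379 + X)*(2*X) = 2*X*(-379 + X))
J(r) = 139 (J(r) = 13 + 126 = 139)
q = 7248 (q = 2*(103663 - 100039) = 2*3624 = 7248)
(J(-176) - q) - m(-52) = (139 - 1*7248) - 2*(-52)*(-379 - 52) = (139 - 7248) - 2*(-52)*(-431) = -7109 - 1*44824 = -7109 - 44824 = -51933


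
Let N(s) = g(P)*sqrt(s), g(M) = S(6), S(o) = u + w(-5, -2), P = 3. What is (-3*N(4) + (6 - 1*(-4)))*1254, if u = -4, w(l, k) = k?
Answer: 57684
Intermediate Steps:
S(o) = -6 (S(o) = -4 - 2 = -6)
g(M) = -6
N(s) = -6*sqrt(s)
(-3*N(4) + (6 - 1*(-4)))*1254 = (-(-18)*sqrt(4) + (6 - 1*(-4)))*1254 = (-(-18)*2 + (6 + 4))*1254 = (-3*(-12) + 10)*1254 = (36 + 10)*1254 = 46*1254 = 57684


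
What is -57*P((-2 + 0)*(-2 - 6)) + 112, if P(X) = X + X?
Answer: -1712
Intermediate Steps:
P(X) = 2*X
-57*P((-2 + 0)*(-2 - 6)) + 112 = -114*(-2 + 0)*(-2 - 6) + 112 = -114*(-2*(-8)) + 112 = -114*16 + 112 = -57*32 + 112 = -1824 + 112 = -1712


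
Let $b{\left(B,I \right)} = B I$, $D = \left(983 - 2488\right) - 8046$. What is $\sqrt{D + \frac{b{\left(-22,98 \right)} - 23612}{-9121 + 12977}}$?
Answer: $\frac{3 i \sqrt{246719894}}{482} \approx 97.763 i$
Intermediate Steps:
$D = -9551$ ($D = -1505 - 8046 = -9551$)
$\sqrt{D + \frac{b{\left(-22,98 \right)} - 23612}{-9121 + 12977}} = \sqrt{-9551 + \frac{\left(-22\right) 98 - 23612}{-9121 + 12977}} = \sqrt{-9551 + \frac{-2156 - 23612}{3856}} = \sqrt{-9551 - \frac{3221}{482}} = \sqrt{- \frac{4606803}{482}} = \frac{3 i \sqrt{246719894}}{482}$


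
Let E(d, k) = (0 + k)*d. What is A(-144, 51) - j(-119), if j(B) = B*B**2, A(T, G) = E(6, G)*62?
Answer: 1704131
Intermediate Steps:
E(d, k) = d*k (E(d, k) = k*d = d*k)
A(T, G) = 372*G (A(T, G) = (6*G)*62 = 372*G)
j(B) = B**3
A(-144, 51) - j(-119) = 372*51 - 1*(-119)**3 = 18972 - 1*(-1685159) = 18972 + 1685159 = 1704131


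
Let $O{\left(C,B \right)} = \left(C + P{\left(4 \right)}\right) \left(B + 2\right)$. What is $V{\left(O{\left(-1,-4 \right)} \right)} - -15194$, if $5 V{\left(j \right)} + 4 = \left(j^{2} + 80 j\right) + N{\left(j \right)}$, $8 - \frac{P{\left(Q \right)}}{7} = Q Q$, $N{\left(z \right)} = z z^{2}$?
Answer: $\frac{1579626}{5} \approx 3.1593 \cdot 10^{5}$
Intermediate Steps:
$N{\left(z \right)} = z^{3}$
$P{\left(Q \right)} = 56 - 7 Q^{2}$ ($P{\left(Q \right)} = 56 - 7 Q Q = 56 - 7 Q^{2}$)
$O{\left(C,B \right)} = \left(-56 + C\right) \left(2 + B\right)$ ($O{\left(C,B \right)} = \left(C + \left(56 - 7 \cdot 4^{2}\right)\right) \left(B + 2\right) = \left(C + \left(56 - 112\right)\right) \left(2 + B\right) = \left(C - 56\right) \left(2 + B\right) = \left(-56 + C\right) \left(2 + B\right)$)
$V{\left(j \right)} = - \frac{4}{5} + 16 j + \frac{j^{2}}{5} + \frac{j^{3}}{5}$ ($V{\left(j \right)} = - \frac{4}{5} + \frac{\left(j^{2} + 80 j\right) + j^{3}}{5} = - \frac{4}{5} + \frac{j^{2} + j^{3} + 80 j}{5} = - \frac{4}{5} + \left(16 j + \frac{j^{2}}{5} + \frac{j^{3}}{5}\right) = - \frac{4}{5} + 16 j + \frac{j^{2}}{5} + \frac{j^{3}}{5}$)
$V{\left(O{\left(-1,-4 \right)} \right)} - -15194 = \left(- \frac{4}{5} + 16 \left(-112 - -224 + 2 \left(-1\right) - -4\right) + \frac{\left(-112 - -224 + 2 \left(-1\right) - -4\right)^{2}}{5} + \frac{\left(-112 - -224 + 2 \left(-1\right) - -4\right)^{3}}{5}\right) - -15194 = \left(- \frac{4}{5} + 16 \left(-112 + 224 - 2 + 4\right) + \frac{\left(-112 + 224 - 2 + 4\right)^{2}}{5} + \frac{\left(-112 + 224 - 2 + 4\right)^{3}}{5}\right) + 15194 = \left(- \frac{4}{5} + 16 \cdot 114 + \frac{114^{2}}{5} + \frac{114^{3}}{5}\right) + 15194 = \left(- \frac{4}{5} + 1824 + \frac{1}{5} \cdot 12996 + \frac{1}{5} \cdot 1481544\right) + 15194 = \left(- \frac{4}{5} + 1824 + \frac{12996}{5} + \frac{1481544}{5}\right) + 15194 = \frac{1503656}{5} + 15194 = \frac{1579626}{5}$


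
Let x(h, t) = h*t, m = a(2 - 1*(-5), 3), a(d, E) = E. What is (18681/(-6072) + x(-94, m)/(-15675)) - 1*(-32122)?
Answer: 30879150271/961400 ≈ 32119.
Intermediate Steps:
m = 3
(18681/(-6072) + x(-94, m)/(-15675)) - 1*(-32122) = (18681/(-6072) - 94*3/(-15675)) - 1*(-32122) = (18681*(-1/6072) - 282*(-1/15675)) + 32122 = (-6227/2024 + 94/5225) + 32122 = -2940529/961400 + 32122 = 30879150271/961400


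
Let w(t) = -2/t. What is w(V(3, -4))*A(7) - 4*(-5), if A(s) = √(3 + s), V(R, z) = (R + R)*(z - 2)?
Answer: 20 + √10/18 ≈ 20.176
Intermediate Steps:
V(R, z) = 2*R*(-2 + z) (V(R, z) = (2*R)*(-2 + z) = 2*R*(-2 + z))
w(V(3, -4))*A(7) - 4*(-5) = (-2*1/(6*(-2 - 4)))*√(3 + 7) - 4*(-5) = (-2/(2*3*(-6)))*√10 + 20 = (-2/(-36))*√10 + 20 = (-2*(-1/36))*√10 + 20 = √10/18 + 20 = 20 + √10/18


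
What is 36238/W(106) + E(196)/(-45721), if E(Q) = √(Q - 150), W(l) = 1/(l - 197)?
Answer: -3297658 - √46/45721 ≈ -3.2977e+6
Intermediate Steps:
W(l) = 1/(-197 + l)
E(Q) = √(-150 + Q)
36238/W(106) + E(196)/(-45721) = 36238/(1/(-197 + 106)) + √(-150 + 196)/(-45721) = 36238/(1/(-91)) + √46*(-1/45721) = 36238/(-1/91) - √46/45721 = 36238*(-91) - √46/45721 = -3297658 - √46/45721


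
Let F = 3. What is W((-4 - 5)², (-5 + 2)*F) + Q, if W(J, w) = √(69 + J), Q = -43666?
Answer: -43666 + 5*√6 ≈ -43654.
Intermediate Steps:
W((-4 - 5)², (-5 + 2)*F) + Q = √(69 + (-4 - 5)²) - 43666 = √(69 + (-9)²) - 43666 = √(69 + 81) - 43666 = √150 - 43666 = 5*√6 - 43666 = -43666 + 5*√6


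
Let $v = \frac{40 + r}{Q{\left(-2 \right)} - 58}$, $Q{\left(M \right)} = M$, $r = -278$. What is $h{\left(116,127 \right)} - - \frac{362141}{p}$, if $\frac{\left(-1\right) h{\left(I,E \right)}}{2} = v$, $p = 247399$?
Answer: $- \frac{24008366}{3710985} \approx -6.4695$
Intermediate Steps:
$v = \frac{119}{30}$ ($v = \frac{40 - 278}{-2 - 58} = - \frac{238}{-2 - 58} = - \frac{238}{-60} = \left(-238\right) \left(- \frac{1}{60}\right) = \frac{119}{30} \approx 3.9667$)
$h{\left(I,E \right)} = - \frac{119}{15}$ ($h{\left(I,E \right)} = \left(-2\right) \frac{119}{30} = - \frac{119}{15}$)
$h{\left(116,127 \right)} - - \frac{362141}{p} = - \frac{119}{15} - - \frac{362141}{247399} = - \frac{119}{15} + \frac{362141}{247399} = - \frac{24008366}{3710985}$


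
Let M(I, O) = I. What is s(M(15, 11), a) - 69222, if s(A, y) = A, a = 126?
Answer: -69207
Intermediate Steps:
s(M(15, 11), a) - 69222 = 15 - 69222 = -69207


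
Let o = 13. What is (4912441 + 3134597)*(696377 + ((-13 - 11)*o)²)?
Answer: 6387103048398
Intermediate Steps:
(4912441 + 3134597)*(696377 + ((-13 - 11)*o)²) = (4912441 + 3134597)*(696377 + ((-13 - 11)*13)²) = 8047038*(696377 + (-24*13)²) = 8047038*(696377 + (-312)²) = 8047038*(696377 + 97344) = 8047038*793721 = 6387103048398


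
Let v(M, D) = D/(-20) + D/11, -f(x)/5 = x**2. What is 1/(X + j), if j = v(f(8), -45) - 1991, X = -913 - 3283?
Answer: -44/272309 ≈ -0.00016158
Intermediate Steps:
f(x) = -5*x**2
X = -4196
v(M, D) = 9*D/220 (v(M, D) = D*(-1/20) + D*(1/11) = -D/20 + D/11 = 9*D/220)
j = -87685/44 (j = (9/220)*(-45) - 1991 = -81/44 - 1991 = -87685/44 ≈ -1992.8)
1/(X + j) = 1/(-4196 - 87685/44) = 1/(-272309/44) = -44/272309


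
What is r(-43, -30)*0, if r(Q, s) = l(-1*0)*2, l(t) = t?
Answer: 0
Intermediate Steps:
r(Q, s) = 0 (r(Q, s) = -1*0*2 = 0*2 = 0)
r(-43, -30)*0 = 0*0 = 0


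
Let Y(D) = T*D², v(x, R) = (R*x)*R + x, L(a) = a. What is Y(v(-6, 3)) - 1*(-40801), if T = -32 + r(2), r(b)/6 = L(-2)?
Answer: -117599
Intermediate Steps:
r(b) = -12 (r(b) = 6*(-2) = -12)
T = -44 (T = -32 - 12 = -44)
v(x, R) = x + x*R² (v(x, R) = x*R² + x = x + x*R²)
Y(D) = -44*D²
Y(v(-6, 3)) - 1*(-40801) = -44*36*(1 + 3²)² - 1*(-40801) = -44*36*(1 + 9)² + 40801 = -44*(-6*10)² + 40801 = -44*(-60)² + 40801 = -44*3600 + 40801 = -158400 + 40801 = -117599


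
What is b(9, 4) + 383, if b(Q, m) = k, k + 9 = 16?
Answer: 390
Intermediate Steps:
k = 7 (k = -9 + 16 = 7)
b(Q, m) = 7
b(9, 4) + 383 = 7 + 383 = 390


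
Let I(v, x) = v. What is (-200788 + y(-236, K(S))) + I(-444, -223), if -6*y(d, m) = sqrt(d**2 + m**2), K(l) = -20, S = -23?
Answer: -201232 - 2*sqrt(3506)/3 ≈ -2.0127e+5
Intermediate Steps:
y(d, m) = -sqrt(d**2 + m**2)/6
(-200788 + y(-236, K(S))) + I(-444, -223) = (-200788 - sqrt((-236)**2 + (-20)**2)/6) - 444 = (-200788 - sqrt(55696 + 400)/6) - 444 = (-200788 - 2*sqrt(3506)/3) - 444 = -201232 - 2*sqrt(3506)/3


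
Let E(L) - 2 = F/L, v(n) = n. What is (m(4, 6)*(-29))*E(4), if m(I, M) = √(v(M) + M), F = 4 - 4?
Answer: -116*√3 ≈ -200.92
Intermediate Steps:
F = 0
m(I, M) = √2*√M (m(I, M) = √(M + M) = √(2*M) = √2*√M)
E(L) = 2 (E(L) = 2 + 0/L = 2 + 0 = 2)
(m(4, 6)*(-29))*E(4) = ((√2*√6)*(-29))*2 = ((2*√3)*(-29))*2 = -58*√3*2 = -116*√3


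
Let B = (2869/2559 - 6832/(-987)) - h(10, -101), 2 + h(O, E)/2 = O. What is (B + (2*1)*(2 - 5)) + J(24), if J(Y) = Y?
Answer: 402639/40091 ≈ 10.043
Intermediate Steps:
h(O, E) = -4 + 2*O
B = -318999/40091 (B = (2869/2559 - 6832/(-987)) - (-4 + 2*10) = (2869*(1/2559) - 6832*(-1/987)) - (-4 + 20) = (2869/2559 + 976/141) - 1*16 = 322457/40091 - 16 = -318999/40091 ≈ -7.9569)
(B + (2*1)*(2 - 5)) + J(24) = (-318999/40091 + (2*1)*(2 - 5)) + 24 = (-318999/40091 + 2*(-3)) + 24 = (-318999/40091 - 6) + 24 = -559545/40091 + 24 = 402639/40091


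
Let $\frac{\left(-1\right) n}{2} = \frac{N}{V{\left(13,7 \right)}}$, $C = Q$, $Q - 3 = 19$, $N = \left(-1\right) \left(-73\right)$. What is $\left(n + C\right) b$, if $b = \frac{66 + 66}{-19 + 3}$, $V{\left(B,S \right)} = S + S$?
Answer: $- \frac{2673}{28} \approx -95.464$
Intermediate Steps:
$N = 73$
$Q = 22$ ($Q = 3 + 19 = 22$)
$C = 22$
$V{\left(B,S \right)} = 2 S$
$n = - \frac{73}{7}$ ($n = - 2 \frac{73}{2 \cdot 7} = - 2 \cdot \frac{73}{14} = - 2 \cdot 73 \cdot \frac{1}{14} = \left(-2\right) \frac{73}{14} = - \frac{73}{7} \approx -10.429$)
$b = - \frac{33}{4}$ ($b = \frac{132}{-16} = 132 \left(- \frac{1}{16}\right) = - \frac{33}{4} \approx -8.25$)
$\left(n + C\right) b = \left(- \frac{73}{7} + 22\right) \left(- \frac{33}{4}\right) = \frac{81}{7} \left(- \frac{33}{4}\right) = - \frac{2673}{28}$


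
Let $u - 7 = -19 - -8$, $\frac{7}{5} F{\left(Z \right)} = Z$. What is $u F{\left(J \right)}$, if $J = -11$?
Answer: $\frac{220}{7} \approx 31.429$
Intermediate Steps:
$F{\left(Z \right)} = \frac{5 Z}{7}$
$u = -4$ ($u = 7 - 11 = -4$)
$u F{\left(J \right)} = - 4 \cdot \frac{5}{7} \left(-11\right) = \left(-4\right) \left(- \frac{55}{7}\right) = \frac{220}{7}$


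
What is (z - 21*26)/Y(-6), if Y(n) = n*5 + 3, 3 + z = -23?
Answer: 572/27 ≈ 21.185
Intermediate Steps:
z = -26 (z = -3 - 23 = -26)
Y(n) = 3 + 5*n (Y(n) = 5*n + 3 = 3 + 5*n)
(z - 21*26)/Y(-6) = (-26 - 21*26)/(3 + 5*(-6)) = (-26 - 546)/(3 - 30) = -572/(-27) = -572*(-1/27) = 572/27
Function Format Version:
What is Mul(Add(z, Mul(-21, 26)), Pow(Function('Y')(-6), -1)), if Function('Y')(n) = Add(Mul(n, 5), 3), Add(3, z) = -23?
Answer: Rational(572, 27) ≈ 21.185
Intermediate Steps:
z = -26 (z = Add(-3, -23) = -26)
Function('Y')(n) = Add(3, Mul(5, n)) (Function('Y')(n) = Add(Mul(5, n), 3) = Add(3, Mul(5, n)))
Mul(Add(z, Mul(-21, 26)), Pow(Function('Y')(-6), -1)) = Mul(Add(-26, Mul(-21, 26)), Pow(Add(3, Mul(5, -6)), -1)) = Mul(Add(-26, -546), Pow(Add(3, -30), -1)) = Mul(-572, Pow(-27, -1)) = Mul(-572, Rational(-1, 27)) = Rational(572, 27)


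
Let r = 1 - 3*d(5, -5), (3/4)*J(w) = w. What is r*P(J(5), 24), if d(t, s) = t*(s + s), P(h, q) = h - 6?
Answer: 302/3 ≈ 100.67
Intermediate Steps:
J(w) = 4*w/3
P(h, q) = -6 + h
d(t, s) = 2*s*t (d(t, s) = t*(2*s) = 2*s*t)
r = 151 (r = 1 - 6*(-5)*5 = 1 - 3*(-50) = 1 + 150 = 151)
r*P(J(5), 24) = 151*(-6 + (4/3)*5) = 151*(-6 + 20/3) = 151*(⅔) = 302/3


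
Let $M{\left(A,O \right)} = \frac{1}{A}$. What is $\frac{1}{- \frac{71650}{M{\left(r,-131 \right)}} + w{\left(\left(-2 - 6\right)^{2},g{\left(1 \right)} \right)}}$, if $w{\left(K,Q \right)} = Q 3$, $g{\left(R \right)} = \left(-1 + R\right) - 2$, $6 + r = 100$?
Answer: $- \frac{1}{6735106} \approx -1.4848 \cdot 10^{-7}$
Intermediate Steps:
$r = 94$ ($r = -6 + 100 = 94$)
$g{\left(R \right)} = -3 + R$
$w{\left(K,Q \right)} = 3 Q$
$\frac{1}{- \frac{71650}{M{\left(r,-131 \right)}} + w{\left(\left(-2 - 6\right)^{2},g{\left(1 \right)} \right)}} = \frac{1}{- \frac{71650}{\frac{1}{94}} + 3 \left(-3 + 1\right)} = \frac{1}{- 71650 \frac{1}{\frac{1}{94}} + 3 \left(-2\right)} = \frac{1}{\left(-71650\right) 94 - 6} = \frac{1}{-6735100 - 6} = \frac{1}{-6735106} = - \frac{1}{6735106}$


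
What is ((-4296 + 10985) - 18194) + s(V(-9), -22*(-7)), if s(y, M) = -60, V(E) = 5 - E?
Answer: -11565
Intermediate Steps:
((-4296 + 10985) - 18194) + s(V(-9), -22*(-7)) = ((-4296 + 10985) - 18194) - 60 = (6689 - 18194) - 60 = -11505 - 60 = -11565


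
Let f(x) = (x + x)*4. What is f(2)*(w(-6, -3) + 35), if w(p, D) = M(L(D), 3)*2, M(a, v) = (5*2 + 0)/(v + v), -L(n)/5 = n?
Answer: 1840/3 ≈ 613.33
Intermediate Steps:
L(n) = -5*n
M(a, v) = 5/v (M(a, v) = (10 + 0)/((2*v)) = 10*(1/(2*v)) = 5/v)
w(p, D) = 10/3 (w(p, D) = (5/3)*2 = 10/3)
f(x) = 8*x (f(x) = (2*x)*4 = 8*x)
f(2)*(w(-6, -3) + 35) = (8*2)*(10/3 + 35) = 16*(115/3) = 1840/3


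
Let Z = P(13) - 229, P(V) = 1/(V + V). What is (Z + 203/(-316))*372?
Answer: -87718809/1027 ≈ -85413.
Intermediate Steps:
P(V) = 1/(2*V)
Z = -5953/26 (Z = (½)/13 - 229 = (½)*(1/13) - 229 = 1/26 - 229 = -5953/26 ≈ -228.96)
(Z + 203/(-316))*372 = (-5953/26 + 203/(-316))*372 = (-5953/26 + 203*(-1/316))*372 = (-5953/26 - 203/316)*372 = -943213/4108*372 = -87718809/1027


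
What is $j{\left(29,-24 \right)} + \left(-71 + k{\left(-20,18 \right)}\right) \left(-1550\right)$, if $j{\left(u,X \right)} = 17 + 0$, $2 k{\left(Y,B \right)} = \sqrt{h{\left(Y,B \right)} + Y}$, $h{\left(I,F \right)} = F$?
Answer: $110067 - 775 i \sqrt{2} \approx 1.1007 \cdot 10^{5} - 1096.0 i$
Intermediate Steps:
$k{\left(Y,B \right)} = \frac{\sqrt{B + Y}}{2}$
$j{\left(u,X \right)} = 17$
$j{\left(29,-24 \right)} + \left(-71 + k{\left(-20,18 \right)}\right) \left(-1550\right) = 17 + \left(-71 + \frac{\sqrt{18 - 20}}{2}\right) \left(-1550\right) = 17 + \left(-71 + \frac{\sqrt{-2}}{2}\right) \left(-1550\right) = 17 + \left(-71 + \frac{i \sqrt{2}}{2}\right) \left(-1550\right) = 17 + \left(110050 - 775 i \sqrt{2}\right) = 110067 - 775 i \sqrt{2}$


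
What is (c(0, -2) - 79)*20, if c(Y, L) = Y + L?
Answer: -1620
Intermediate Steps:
c(Y, L) = L + Y
(c(0, -2) - 79)*20 = ((-2 + 0) - 79)*20 = (-2 - 79)*20 = -81*20 = -1620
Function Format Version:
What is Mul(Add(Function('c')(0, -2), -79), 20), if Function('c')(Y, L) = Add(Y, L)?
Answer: -1620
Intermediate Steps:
Function('c')(Y, L) = Add(L, Y)
Mul(Add(Function('c')(0, -2), -79), 20) = Mul(Add(Add(-2, 0), -79), 20) = Mul(Add(-2, -79), 20) = Mul(-81, 20) = -1620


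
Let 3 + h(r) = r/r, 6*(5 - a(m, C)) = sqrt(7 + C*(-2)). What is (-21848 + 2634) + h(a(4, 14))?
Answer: -19216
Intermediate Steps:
a(m, C) = 5 - sqrt(7 - 2*C)/6 (a(m, C) = 5 - sqrt(7 + C*(-2))/6 = 5 - sqrt(7 - 2*C)/6)
h(r) = -2 (h(r) = -3 + r/r = -3 + 1 = -2)
(-21848 + 2634) + h(a(4, 14)) = (-21848 + 2634) - 2 = -19214 - 2 = -19216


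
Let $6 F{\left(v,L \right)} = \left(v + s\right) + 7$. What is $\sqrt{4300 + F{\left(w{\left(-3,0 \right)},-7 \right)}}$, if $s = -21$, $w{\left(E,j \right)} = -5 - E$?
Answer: $\frac{2 \sqrt{9669}}{3} \approx 65.554$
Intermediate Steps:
$F{\left(v,L \right)} = - \frac{7}{3} + \frac{v}{6}$ ($F{\left(v,L \right)} = \frac{\left(v - 21\right) + 7}{6} = \frac{\left(-21 + v\right) + 7}{6} = \frac{-14 + v}{6} = - \frac{7}{3} + \frac{v}{6}$)
$\sqrt{4300 + F{\left(w{\left(-3,0 \right)},-7 \right)}} = \sqrt{4300 - \left(\frac{7}{3} - \frac{-5 - -3}{6}\right)} = \sqrt{4300 - \left(\frac{7}{3} - \frac{-5 + 3}{6}\right)} = \sqrt{4300 + \left(- \frac{7}{3} + \frac{1}{6} \left(-2\right)\right)} = \sqrt{4300 - \frac{8}{3}} = \sqrt{\frac{12892}{3}} = \frac{2 \sqrt{9669}}{3}$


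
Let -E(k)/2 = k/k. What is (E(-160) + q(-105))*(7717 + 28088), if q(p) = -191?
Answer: -6910365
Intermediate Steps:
E(k) = -2 (E(k) = -2*k/k = -2*1 = -2)
(E(-160) + q(-105))*(7717 + 28088) = (-2 - 191)*(7717 + 28088) = -193*35805 = -6910365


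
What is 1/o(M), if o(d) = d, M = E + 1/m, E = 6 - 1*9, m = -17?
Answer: -17/52 ≈ -0.32692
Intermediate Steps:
E = -3 (E = 6 - 9 = -3)
M = -52/17 (M = -3 + 1/(-17) = -3 - 1/17 = -52/17 ≈ -3.0588)
1/o(M) = 1/(-52/17) = -17/52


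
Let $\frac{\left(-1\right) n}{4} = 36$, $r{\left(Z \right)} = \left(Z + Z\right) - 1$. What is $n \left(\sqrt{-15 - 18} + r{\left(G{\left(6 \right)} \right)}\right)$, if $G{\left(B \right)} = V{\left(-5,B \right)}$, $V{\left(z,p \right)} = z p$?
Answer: $8784 - 144 i \sqrt{33} \approx 8784.0 - 827.22 i$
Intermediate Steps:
$V{\left(z,p \right)} = p z$
$G{\left(B \right)} = - 5 B$ ($G{\left(B \right)} = B \left(-5\right) = - 5 B$)
$r{\left(Z \right)} = -1 + 2 Z$ ($r{\left(Z \right)} = 2 Z - 1 = -1 + 2 Z$)
$n = -144$ ($n = \left(-4\right) 36 = -144$)
$n \left(\sqrt{-15 - 18} + r{\left(G{\left(6 \right)} \right)}\right) = - 144 \left(\sqrt{-15 - 18} + \left(-1 + 2 \left(\left(-5\right) 6\right)\right)\right) = - 144 \left(\sqrt{-33} + \left(-1 + 2 \left(-30\right)\right)\right) = - 144 \left(i \sqrt{33} - 61\right) = - 144 \left(-61 + i \sqrt{33}\right) = 8784 - 144 i \sqrt{33}$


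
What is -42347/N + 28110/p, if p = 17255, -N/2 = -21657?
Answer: 97371811/149476614 ≈ 0.65142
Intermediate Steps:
N = 43314 (N = -2*(-21657) = 43314)
-42347/N + 28110/p = -42347/43314 + 28110/17255 = -42347*1/43314 + 28110*(1/17255) = -42347/43314 + 5622/3451 = 97371811/149476614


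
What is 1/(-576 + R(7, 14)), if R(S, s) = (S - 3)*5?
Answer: -1/556 ≈ -0.0017986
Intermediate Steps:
R(S, s) = -15 + 5*S (R(S, s) = (-3 + S)*5 = -15 + 5*S)
1/(-576 + R(7, 14)) = 1/(-576 + (-15 + 5*7)) = 1/(-576 + (-15 + 35)) = 1/(-576 + 20) = 1/(-556) = -1/556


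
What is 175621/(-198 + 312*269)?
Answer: 175621/83730 ≈ 2.0975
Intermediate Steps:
175621/(-198 + 312*269) = 175621/(-198 + 83928) = 175621/83730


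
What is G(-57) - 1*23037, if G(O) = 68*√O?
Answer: -23037 + 68*I*√57 ≈ -23037.0 + 513.39*I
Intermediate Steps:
G(-57) - 1*23037 = 68*√(-57) - 1*23037 = 68*(I*√57) - 23037 = 68*I*√57 - 23037 = -23037 + 68*I*√57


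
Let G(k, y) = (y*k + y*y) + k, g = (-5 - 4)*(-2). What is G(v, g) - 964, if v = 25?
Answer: -165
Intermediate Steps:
g = 18 (g = -9*(-2) = 18)
G(k, y) = k + y² + k*y (G(k, y) = (k*y + y²) + k = (y² + k*y) + k = k + y² + k*y)
G(v, g) - 964 = (25 + 18² + 25*18) - 964 = (25 + 324 + 450) - 964 = 799 - 964 = -165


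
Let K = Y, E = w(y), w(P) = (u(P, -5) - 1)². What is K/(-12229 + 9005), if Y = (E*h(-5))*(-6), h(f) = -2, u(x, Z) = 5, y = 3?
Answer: -24/403 ≈ -0.059553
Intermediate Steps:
w(P) = 16 (w(P) = (5 - 1)² = 4² = 16)
E = 16
Y = 192 (Y = (16*(-2))*(-6) = -32*(-6) = 192)
K = 192
K/(-12229 + 9005) = 192/(-12229 + 9005) = 192/(-3224) = -1/3224*192 = -24/403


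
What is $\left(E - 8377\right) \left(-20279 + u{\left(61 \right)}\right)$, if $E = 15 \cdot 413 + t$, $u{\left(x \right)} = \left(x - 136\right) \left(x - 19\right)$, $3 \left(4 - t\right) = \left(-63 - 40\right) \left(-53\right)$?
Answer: $\frac{280983997}{3} \approx 9.3661 \cdot 10^{7}$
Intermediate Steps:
$t = - \frac{5447}{3}$ ($t = 4 - \frac{\left(-63 - 40\right) \left(-53\right)}{3} = 4 - \frac{\left(-103\right) \left(-53\right)}{3} = 4 - \frac{5459}{3} = - \frac{5447}{3} \approx -1815.7$)
$u{\left(x \right)} = \left(-136 + x\right) \left(-19 + x\right)$
$E = \frac{13138}{3}$ ($E = 15 \cdot 413 - \frac{5447}{3} = 6195 - \frac{5447}{3} = \frac{13138}{3} \approx 4379.3$)
$\left(E - 8377\right) \left(-20279 + u{\left(61 \right)}\right) = \left(\frac{13138}{3} - 8377\right) \left(-20279 + \left(2584 + 61^{2} - 9455\right)\right) = - \frac{11993 \left(-20279 + \left(2584 + 3721 - 9455\right)\right)}{3} = - \frac{11993 \left(-20279 - 3150\right)}{3} = \left(- \frac{11993}{3}\right) \left(-23429\right) = \frac{280983997}{3}$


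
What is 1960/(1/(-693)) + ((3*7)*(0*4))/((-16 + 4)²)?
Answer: -1358280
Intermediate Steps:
1960/(1/(-693)) + ((3*7)*(0*4))/((-16 + 4)²) = 1960/(-1/693) + (21*0)/((-12)²) = 1960*(-693) + 0/144 = -1358280 + 0*(1/144) = -1358280 + 0 = -1358280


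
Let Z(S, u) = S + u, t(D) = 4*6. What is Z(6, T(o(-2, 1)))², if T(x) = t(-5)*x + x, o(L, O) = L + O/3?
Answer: 11449/9 ≈ 1272.1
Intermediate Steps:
t(D) = 24
o(L, O) = L + O/3 (o(L, O) = L + O*(⅓) = L + O/3)
T(x) = 25*x (T(x) = 24*x + x = 25*x)
Z(6, T(o(-2, 1)))² = (6 + 25*(-2 + (⅓)*1))² = (6 + 25*(-2 + ⅓))² = (6 + 25*(-5/3))² = (6 - 125/3)² = (-107/3)² = 11449/9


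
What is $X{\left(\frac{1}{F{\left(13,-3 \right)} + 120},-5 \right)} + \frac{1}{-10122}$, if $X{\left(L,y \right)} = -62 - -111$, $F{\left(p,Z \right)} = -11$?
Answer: $\frac{495977}{10122} \approx 49.0$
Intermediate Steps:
$X{\left(L,y \right)} = 49$ ($X{\left(L,y \right)} = -62 + 111 = 49$)
$X{\left(\frac{1}{F{\left(13,-3 \right)} + 120},-5 \right)} + \frac{1}{-10122} = 49 + \frac{1}{-10122} = 49 - \frac{1}{10122} = \frac{495977}{10122}$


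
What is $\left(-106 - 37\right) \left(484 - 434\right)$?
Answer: $-7150$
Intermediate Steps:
$\left(-106 - 37\right) \left(484 - 434\right) = \left(-143\right) 50 = -7150$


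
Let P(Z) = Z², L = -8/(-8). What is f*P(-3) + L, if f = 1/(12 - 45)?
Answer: 8/11 ≈ 0.72727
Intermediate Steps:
L = 1 (L = -8*(-⅛) = 1)
f = -1/33 (f = 1/(-33) = -1/33 ≈ -0.030303)
f*P(-3) + L = -1/33*(-3)² + 1 = -1/33*9 + 1 = -3/11 + 1 = 8/11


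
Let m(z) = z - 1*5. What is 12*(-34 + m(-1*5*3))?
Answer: -648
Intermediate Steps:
m(z) = -5 + z (m(z) = z - 5 = -5 + z)
12*(-34 + m(-1*5*3)) = 12*(-34 + (-5 - 1*5*3)) = 12*(-34 + (-5 - 5*3)) = 12*(-34 + (-5 - 15)) = 12*(-34 - 20) = 12*(-54) = -648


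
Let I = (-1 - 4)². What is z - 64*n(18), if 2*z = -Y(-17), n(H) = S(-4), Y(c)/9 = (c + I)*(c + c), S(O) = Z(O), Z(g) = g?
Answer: 1480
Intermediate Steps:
I = 25 (I = (-5)² = 25)
S(O) = O
Y(c) = 18*c*(25 + c) (Y(c) = 9*((c + 25)*(c + c)) = 9*((25 + c)*(2*c)) = 9*(2*c*(25 + c)) = 18*c*(25 + c))
n(H) = -4
z = 1224 (z = (-18*(-17)*(25 - 17))/2 = (-18*(-17)*8)/2 = (-1*(-2448))/2 = (½)*2448 = 1224)
z - 64*n(18) = 1224 - 64*(-4) = 1224 + 256 = 1480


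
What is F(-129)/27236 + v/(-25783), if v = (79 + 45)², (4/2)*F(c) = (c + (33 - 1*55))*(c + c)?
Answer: 83446321/702225788 ≈ 0.11883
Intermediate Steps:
F(c) = c*(-22 + c) (F(c) = ((c + (33 - 1*55))*(c + c))/2 = ((c + (33 - 55))*(2*c))/2 = ((c - 22)*(2*c))/2 = ((-22 + c)*(2*c))/2 = (2*c*(-22 + c))/2 = c*(-22 + c))
v = 15376 (v = 124² = 15376)
F(-129)/27236 + v/(-25783) = -129*(-22 - 129)/27236 + 15376/(-25783) = -129*(-151)*(1/27236) + 15376*(-1/25783) = 19479*(1/27236) - 15376/25783 = 19479/27236 - 15376/25783 = 83446321/702225788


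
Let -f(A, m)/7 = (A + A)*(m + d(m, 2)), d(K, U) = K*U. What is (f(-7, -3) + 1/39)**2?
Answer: 1183153609/1521 ≈ 7.7788e+5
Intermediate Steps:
f(A, m) = -42*A*m (f(A, m) = -7*(A + A)*(m + m*2) = -7*2*A*(m + 2*m) = -7*2*A*3*m = -42*A*m)
(f(-7, -3) + 1/39)**2 = (-42*(-7)*(-3) + 1/39)**2 = (-882 + 1/39)**2 = (-34397/39)**2 = 1183153609/1521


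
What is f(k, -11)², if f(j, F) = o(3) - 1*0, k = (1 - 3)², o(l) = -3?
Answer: 9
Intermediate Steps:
k = 4 (k = (-2)² = 4)
f(j, F) = -3 (f(j, F) = -3 - 1*0 = -3 + 0 = -3)
f(k, -11)² = (-3)² = 9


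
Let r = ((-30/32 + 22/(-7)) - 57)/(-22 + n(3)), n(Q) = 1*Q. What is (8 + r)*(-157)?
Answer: -3746805/2128 ≈ -1760.7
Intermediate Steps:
n(Q) = Q
r = 6841/2128 (r = ((-30/32 + 22/(-7)) - 57)/(-22 + 3) = ((-30*1/32 + 22*(-1/7)) - 57)/(-19) = ((-15/16 - 22/7) - 57)*(-1/19) = (-457/112 - 57)*(-1/19) = -6841/112*(-1/19) = 6841/2128 ≈ 3.2148)
(8 + r)*(-157) = (8 + 6841/2128)*(-157) = (23865/2128)*(-157) = -3746805/2128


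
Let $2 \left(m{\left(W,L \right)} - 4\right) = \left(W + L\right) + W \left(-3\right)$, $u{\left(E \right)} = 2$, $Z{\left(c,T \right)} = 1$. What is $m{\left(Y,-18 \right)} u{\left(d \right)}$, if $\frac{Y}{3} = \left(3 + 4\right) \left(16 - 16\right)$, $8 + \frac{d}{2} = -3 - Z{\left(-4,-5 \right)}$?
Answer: $-10$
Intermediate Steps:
$d = -24$ ($d = -16 + 2 \left(-3 - 1\right) = -16 + 2 \left(-4\right) = -16 - 8 = -24$)
$Y = 0$ ($Y = 3 \left(3 + 4\right) \left(16 - 16\right) = 3 \cdot 7 \cdot 0 = 3 \cdot 0 = 0$)
$m{\left(W,L \right)} = 4 + \frac{L}{2} - W$ ($m{\left(W,L \right)} = 4 + \frac{\left(W + L\right) + W \left(-3\right)}{2} = 4 + \frac{\left(L + W\right) - 3 W}{2} = 4 + \frac{L - 2 W}{2} = 4 + \left(\frac{L}{2} - W\right) = 4 + \frac{L}{2} - W$)
$m{\left(Y,-18 \right)} u{\left(d \right)} = \left(4 + \frac{1}{2} \left(-18\right) - 0\right) 2 = \left(4 - 9 + 0\right) 2 = \left(-5\right) 2 = -10$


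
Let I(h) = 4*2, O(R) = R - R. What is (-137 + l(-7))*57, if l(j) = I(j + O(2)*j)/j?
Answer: -55119/7 ≈ -7874.1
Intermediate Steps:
O(R) = 0
I(h) = 8
l(j) = 8/j
(-137 + l(-7))*57 = (-137 + 8/(-7))*57 = (-137 + 8*(-⅐))*57 = (-137 - 8/7)*57 = -967/7*57 = -55119/7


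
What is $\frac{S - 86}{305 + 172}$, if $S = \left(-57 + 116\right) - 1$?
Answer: $- \frac{28}{477} \approx -0.0587$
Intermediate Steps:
$S = 58$ ($S = 59 - 1 = 58$)
$\frac{S - 86}{305 + 172} = \frac{58 - 86}{305 + 172} = - \frac{28}{477}$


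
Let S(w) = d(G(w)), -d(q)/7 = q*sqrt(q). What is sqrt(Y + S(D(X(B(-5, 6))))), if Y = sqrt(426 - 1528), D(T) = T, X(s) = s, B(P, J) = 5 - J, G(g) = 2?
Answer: sqrt(-14*sqrt(2) + I*sqrt(1102)) ≈ 3.0703 + 5.4061*I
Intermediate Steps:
d(q) = -7*q**(3/2) (d(q) = -7*q*sqrt(q) = -7*q**(3/2))
S(w) = -14*sqrt(2)
Y = I*sqrt(1102) (Y = sqrt(-1102) = I*sqrt(1102) ≈ 33.196*I)
sqrt(Y + S(D(X(B(-5, 6))))) = sqrt(I*sqrt(1102) - 14*sqrt(2)) = sqrt(-14*sqrt(2) + I*sqrt(1102))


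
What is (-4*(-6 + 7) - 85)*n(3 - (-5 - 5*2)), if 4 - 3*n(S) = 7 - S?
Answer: -445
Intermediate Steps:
n(S) = -1 + S/3 (n(S) = 4/3 - (7 - S)/3 = 4/3 + (-7/3 + S/3) = -1 + S/3)
(-4*(-6 + 7) - 85)*n(3 - (-5 - 5*2)) = (-4*(-6 + 7) - 85)*(-1 + (3 - (-5 - 5*2))/3) = (-4*1 - 85)*(-1 + (3 - (-5 - 10))/3) = (-4 - 85)*(-1 + (3 - 1*(-15))/3) = -89*(-1 + (3 + 15)/3) = -89*(-1 + (⅓)*18) = -89*(-1 + 6) = -89*5 = -445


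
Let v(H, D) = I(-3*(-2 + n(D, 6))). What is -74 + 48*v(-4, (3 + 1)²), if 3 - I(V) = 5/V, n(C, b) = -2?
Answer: 50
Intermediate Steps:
I(V) = 3 - 5/V
v(H, D) = 31/12 (v(H, D) = 3 - 5*(-1/(3*(-2 - 2))) = 3 - 5/((-3*(-4))) = 3 - 5/12 = 31/12)
-74 + 48*v(-4, (3 + 1)²) = -74 + 48*(31/12) = -74 + 124 = 50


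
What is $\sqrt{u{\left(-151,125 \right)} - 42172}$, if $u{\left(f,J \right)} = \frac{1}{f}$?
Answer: $\frac{i \sqrt{961563923}}{151} \approx 205.36 i$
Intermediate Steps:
$\sqrt{u{\left(-151,125 \right)} - 42172} = \sqrt{\frac{1}{-151} - 42172} = \sqrt{- \frac{1}{151} - 42172} = \sqrt{- \frac{6367973}{151}} = \frac{i \sqrt{961563923}}{151}$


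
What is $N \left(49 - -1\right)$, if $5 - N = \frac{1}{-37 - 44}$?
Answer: $\frac{20300}{81} \approx 250.62$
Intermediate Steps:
$N = \frac{406}{81}$ ($N = 5 - \frac{1}{-37 - 44} = 5 - \frac{1}{-81} = 5 - - \frac{1}{81} = 5 + \frac{1}{81} = \frac{406}{81} \approx 5.0123$)
$N \left(49 - -1\right) = \frac{406 \left(49 - -1\right)}{81} = \frac{406 \left(49 + 1\right)}{81} = \frac{406}{81} \cdot 50 = \frac{20300}{81}$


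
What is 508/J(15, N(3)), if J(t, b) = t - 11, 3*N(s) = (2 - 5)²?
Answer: 127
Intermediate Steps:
N(s) = 3 (N(s) = (2 - 5)²/3 = (⅓)*(-3)² = (⅓)*9 = 3)
J(t, b) = -11 + t
508/J(15, N(3)) = 508/(-11 + 15) = 508/4 = 508*(¼) = 127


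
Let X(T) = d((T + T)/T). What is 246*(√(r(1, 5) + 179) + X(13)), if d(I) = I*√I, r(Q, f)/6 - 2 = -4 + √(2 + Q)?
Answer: 246*√(167 + 6*√3) + 492*√2 ≈ 3972.2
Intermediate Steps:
r(Q, f) = -12 + 6*√(2 + Q) (r(Q, f) = 12 + 6*(-4 + √(2 + Q)) = 12 + (-24 + 6*√(2 + Q)) = -12 + 6*√(2 + Q))
d(I) = I^(3/2)
X(T) = 2*√2 (X(T) = ((T + T)/T)^(3/2) = ((2*T)/T)^(3/2) = 2^(3/2) = 2*√2)
246*(√(r(1, 5) + 179) + X(13)) = 246*(√((-12 + 6*√(2 + 1)) + 179) + 2*√2) = 246*(√((-12 + 6*√3) + 179) + 2*√2) = 246*(√(167 + 6*√3) + 2*√2) = 246*√(167 + 6*√3) + 492*√2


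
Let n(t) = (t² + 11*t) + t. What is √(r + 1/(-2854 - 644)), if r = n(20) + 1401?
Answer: √24973680666/3498 ≈ 45.177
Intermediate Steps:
n(t) = t² + 12*t
r = 2041 (r = 20*(12 + 20) + 1401 = 20*32 + 1401 = 640 + 1401 = 2041)
√(r + 1/(-2854 - 644)) = √(2041 + 1/(-2854 - 644)) = √(2041 + 1/(-3498)) = √(2041 - 1/3498) = √(7139417/3498) = √24973680666/3498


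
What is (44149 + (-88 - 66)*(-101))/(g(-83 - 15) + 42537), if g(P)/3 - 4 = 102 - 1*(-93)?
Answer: 2843/2054 ≈ 1.3841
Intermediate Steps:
g(P) = 597 (g(P) = 12 + 3*(102 - 1*(-93)) = 12 + 3*(102 + 93) = 12 + 3*195 = 12 + 585 = 597)
(44149 + (-88 - 66)*(-101))/(g(-83 - 15) + 42537) = (44149 + (-88 - 66)*(-101))/(597 + 42537) = (44149 - 154*(-101))/43134 = (44149 + 15554)*(1/43134) = 59703*(1/43134) = 2843/2054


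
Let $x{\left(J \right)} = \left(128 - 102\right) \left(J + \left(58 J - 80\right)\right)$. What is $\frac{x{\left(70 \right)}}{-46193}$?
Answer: $- \frac{105300}{46193} \approx -2.2796$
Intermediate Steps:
$x{\left(J \right)} = -2080 + 1534 J$ ($x{\left(J \right)} = 26 \left(J + \left(-80 + 58 J\right)\right) = 26 \left(-80 + 59 J\right) = -2080 + 1534 J$)
$\frac{x{\left(70 \right)}}{-46193} = \frac{-2080 + 1534 \cdot 70}{-46193} = \left(-2080 + 107380\right) \left(- \frac{1}{46193}\right) = 105300 \left(- \frac{1}{46193}\right) = - \frac{105300}{46193}$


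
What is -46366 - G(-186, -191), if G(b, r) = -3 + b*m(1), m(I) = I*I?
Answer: -46177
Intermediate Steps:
m(I) = I**2
G(b, r) = -3 + b (G(b, r) = -3 + b*1**2 = -3 + b*1 = -3 + b)
-46366 - G(-186, -191) = -46366 - (-3 - 186) = -46366 - 1*(-189) = -46366 + 189 = -46177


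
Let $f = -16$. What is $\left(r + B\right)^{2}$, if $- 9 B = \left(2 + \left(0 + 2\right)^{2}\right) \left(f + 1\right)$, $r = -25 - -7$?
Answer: $64$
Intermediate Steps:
$r = -18$ ($r = -25 + 7 = -18$)
$B = 10$ ($B = - \frac{\left(2 + \left(0 + 2\right)^{2}\right) \left(-16 + 1\right)}{9} = - \frac{\left(2 + 2^{2}\right) \left(-15\right)}{9} = - \frac{\left(2 + 4\right) \left(-15\right)}{9} = - \frac{6 \left(-15\right)}{9} = \left(- \frac{1}{9}\right) \left(-90\right) = 10$)
$\left(r + B\right)^{2} = \left(-18 + 10\right)^{2} = \left(-8\right)^{2} = 64$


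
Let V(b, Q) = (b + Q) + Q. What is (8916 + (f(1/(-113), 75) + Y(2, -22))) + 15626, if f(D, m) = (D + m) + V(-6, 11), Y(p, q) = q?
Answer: 2781042/113 ≈ 24611.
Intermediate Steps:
V(b, Q) = b + 2*Q (V(b, Q) = (Q + b) + Q = b + 2*Q)
f(D, m) = 16 + D + m (f(D, m) = (D + m) + (-6 + 2*11) = (D + m) + (-6 + 22) = (D + m) + 16 = 16 + D + m)
(8916 + (f(1/(-113), 75) + Y(2, -22))) + 15626 = (8916 + ((16 + 1/(-113) + 75) - 22)) + 15626 = (8916 + ((16 - 1/113 + 75) - 22)) + 15626 = (8916 + (10282/113 - 22)) + 15626 = (8916 + 7796/113) + 15626 = 1015304/113 + 15626 = 2781042/113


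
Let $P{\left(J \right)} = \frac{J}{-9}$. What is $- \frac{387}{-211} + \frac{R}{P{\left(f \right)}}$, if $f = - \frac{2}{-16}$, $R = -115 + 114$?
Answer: $\frac{15579}{211} \approx 73.834$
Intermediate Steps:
$R = -1$
$f = \frac{1}{8}$ ($f = \left(-2\right) \left(- \frac{1}{16}\right) = \frac{1}{8} \approx 0.125$)
$P{\left(J \right)} = - \frac{J}{9}$ ($P{\left(J \right)} = J \left(- \frac{1}{9}\right) = - \frac{J}{9}$)
$- \frac{387}{-211} + \frac{R}{P{\left(f \right)}} = - \frac{387}{-211} - \frac{1}{\left(- \frac{1}{9}\right) \frac{1}{8}} = \left(-387\right) \left(- \frac{1}{211}\right) - \frac{1}{- \frac{1}{72}} = \frac{387}{211} - -72 = \frac{387}{211} + 72 = \frac{15579}{211}$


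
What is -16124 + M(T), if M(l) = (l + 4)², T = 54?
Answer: -12760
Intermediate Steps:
M(l) = (4 + l)²
-16124 + M(T) = -16124 + (4 + 54)² = -16124 + 58² = -16124 + 3364 = -12760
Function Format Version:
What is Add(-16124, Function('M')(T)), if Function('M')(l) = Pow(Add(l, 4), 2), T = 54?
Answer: -12760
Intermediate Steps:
Function('M')(l) = Pow(Add(4, l), 2)
Add(-16124, Function('M')(T)) = Add(-16124, Pow(Add(4, 54), 2)) = Add(-16124, Pow(58, 2)) = Add(-16124, 3364) = -12760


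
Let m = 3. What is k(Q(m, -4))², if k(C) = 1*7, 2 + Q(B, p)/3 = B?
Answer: 49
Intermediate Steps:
Q(B, p) = -6 + 3*B
k(C) = 7
k(Q(m, -4))² = 7² = 49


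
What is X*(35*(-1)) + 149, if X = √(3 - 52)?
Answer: 149 - 245*I ≈ 149.0 - 245.0*I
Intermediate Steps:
X = 7*I (X = √(-49) = 7*I ≈ 7.0*I)
X*(35*(-1)) + 149 = (7*I)*(35*(-1)) + 149 = (7*I)*(-35) + 149 = -245*I + 149 = 149 - 245*I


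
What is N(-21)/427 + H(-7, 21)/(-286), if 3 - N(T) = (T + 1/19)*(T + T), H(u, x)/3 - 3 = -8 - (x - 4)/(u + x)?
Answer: -9226449/4640636 ≈ -1.9882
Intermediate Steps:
H(u, x) = -15 - 3*(-4 + x)/(u + x) (H(u, x) = 9 + 3*(-8 - (x - 4)/(u + x)) = 9 + 3*(-8 - (-4 + x)/(u + x)) = 9 + (-24 - 3*(-4 + x)/(u + x)) = -15 - 3*(-4 + x)/(u + x))
N(T) = 3 - 2*T*(1/19 + T) (N(T) = 3 - (T + 1/19)*(T + T) = 3 - (T + 1/19)*2*T = 3 - (1/19 + T)*2*T = 3 - 2*T*(1/19 + T))
N(-21)/427 + H(-7, 21)/(-286) = (3 - 2*(-21)² - 2/19*(-21))/427 + (3*(4 - 6*21 - 5*(-7))/(-7 + 21))/(-286) = (3 - 2*441 + 42/19)*(1/427) + (3*(4 - 126 + 35)/14)*(-1/286) = (3 - 882 + 42/19)*(1/427) + (3*(1/14)*(-87))*(-1/286) = -16659/19*1/427 - 261/14*(-1/286) = -16659/8113 + 261/4004 = -9226449/4640636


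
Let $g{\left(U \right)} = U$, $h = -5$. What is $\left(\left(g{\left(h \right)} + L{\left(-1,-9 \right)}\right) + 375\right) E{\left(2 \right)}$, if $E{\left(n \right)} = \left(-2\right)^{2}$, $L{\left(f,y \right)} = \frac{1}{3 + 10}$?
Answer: $\frac{19244}{13} \approx 1480.3$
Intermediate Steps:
$L{\left(f,y \right)} = \frac{1}{13}$
$E{\left(n \right)} = 4$
$\left(\left(g{\left(h \right)} + L{\left(-1,-9 \right)}\right) + 375\right) E{\left(2 \right)} = \left(\left(-5 + \frac{1}{13}\right) + 375\right) 4 = \left(- \frac{64}{13} + 375\right) 4 = \frac{4811}{13} \cdot 4 = \frac{19244}{13}$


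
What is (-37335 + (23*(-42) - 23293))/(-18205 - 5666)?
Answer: 61594/23871 ≈ 2.5803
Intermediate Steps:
(-37335 + (23*(-42) - 23293))/(-18205 - 5666) = (-37335 + (-966 - 23293))/(-23871) = (-37335 - 24259)*(-1/23871) = -61594*(-1/23871) = 61594/23871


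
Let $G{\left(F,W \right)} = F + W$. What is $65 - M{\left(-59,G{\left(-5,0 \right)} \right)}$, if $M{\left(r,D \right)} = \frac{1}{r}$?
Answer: $\frac{3836}{59} \approx 65.017$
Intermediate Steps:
$65 - M{\left(-59,G{\left(-5,0 \right)} \right)} = 65 - \frac{1}{-59} = 65 - - \frac{1}{59} = 65 + \frac{1}{59} = \frac{3836}{59}$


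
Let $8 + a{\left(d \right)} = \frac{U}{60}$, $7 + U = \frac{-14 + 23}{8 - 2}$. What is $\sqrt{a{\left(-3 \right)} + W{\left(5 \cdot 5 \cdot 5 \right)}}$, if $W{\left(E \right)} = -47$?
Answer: $\frac{i \sqrt{198330}}{60} \approx 7.4224 i$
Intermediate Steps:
$U = - \frac{11}{2}$ ($U = -7 + \frac{-14 + 23}{8 - 2} = -7 + \frac{9}{6} = -7 + 9 \cdot \frac{1}{6} = -7 + \frac{3}{2} = - \frac{11}{2} \approx -5.5$)
$a{\left(d \right)} = - \frac{971}{120}$ ($a{\left(d \right)} = -8 - \frac{11}{2 \cdot 60} = -8 - \frac{11}{120} = - \frac{971}{120}$)
$\sqrt{a{\left(-3 \right)} + W{\left(5 \cdot 5 \cdot 5 \right)}} = \sqrt{- \frac{971}{120} - 47} = \sqrt{- \frac{6611}{120}} = \frac{i \sqrt{198330}}{60}$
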